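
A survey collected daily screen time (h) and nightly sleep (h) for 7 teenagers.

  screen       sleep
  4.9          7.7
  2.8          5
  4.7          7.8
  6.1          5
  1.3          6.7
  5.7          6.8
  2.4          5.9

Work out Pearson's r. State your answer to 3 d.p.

n = 7, Σx = 27.9, Σy = 44.9, Σx² = 131.09, Σy² = 296.07, Σxy = 180.52
nΣxy − ΣxΣy = 1263.64 − 1252.71 = 10.93
nΣx² − (Σx)² = 917.63 − 778.41 = 139.22; nΣy² − (Σy)² = 2072.49 − 2016.01 = 56.48
r = 10.93 / √(139.22 × 56.48) = 10.93 / 88.6744 ≈ 0.123

0.123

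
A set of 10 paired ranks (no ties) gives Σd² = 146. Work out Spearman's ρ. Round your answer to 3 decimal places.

ρ = 1 − 6Σd² / [n(n²−1)] = 1 − 6×146 / (10×99)
  = 1 − 876/990 = 1 − 0.8848 ≈ 0.115

0.115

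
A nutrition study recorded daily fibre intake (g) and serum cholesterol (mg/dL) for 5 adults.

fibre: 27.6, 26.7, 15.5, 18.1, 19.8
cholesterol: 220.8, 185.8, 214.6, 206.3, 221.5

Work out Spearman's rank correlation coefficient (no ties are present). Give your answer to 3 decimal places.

Rank fibre: 5, 4, 1, 2, 3
Rank cholesterol: 4, 1, 3, 2, 5
d = rank(fibre) − rank(cholesterol): 1, 3, -2, 0, -2; Σd² = 18
ρ = 1 − 6Σd² / [n(n²−1)] = 1 − 6×18 / (5×24) = 1 − 108/120 ≈ 0.100

0.100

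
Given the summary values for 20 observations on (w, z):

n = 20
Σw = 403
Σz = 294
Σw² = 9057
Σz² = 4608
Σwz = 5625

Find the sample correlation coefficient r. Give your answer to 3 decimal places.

-0.578

r = (nΣwz − ΣwΣz) / √[(nΣw² − (Σw)²)(nΣz² − (Σz)²)]
Numerator: 20×5625 − 403×294 = -5982
Denominator: √[(181140 − 162409)(92160 − 86436)] = √[18731 × 5724] = 10354.5277
r = -5982 / 10354.5277 ≈ -0.578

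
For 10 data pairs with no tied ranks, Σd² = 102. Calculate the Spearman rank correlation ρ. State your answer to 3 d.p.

0.382

ρ = 1 − 6Σd² / [n(n²−1)] = 1 − 6×102 / (10×99)
  = 1 − 612/990 = 1 − 0.6182 ≈ 0.382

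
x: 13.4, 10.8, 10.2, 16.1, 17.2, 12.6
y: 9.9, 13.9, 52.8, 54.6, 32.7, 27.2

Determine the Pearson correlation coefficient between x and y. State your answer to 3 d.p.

0.181

n = 6, Σx = 80.3, Σy = 191.1, Σx² = 1114.05, Σy² = 7869.35, Σxy = 2605.56
nΣxy − ΣxΣy = 15633.36 − 15345.33 = 288.03
nΣx² − (Σx)² = 6684.3 − 6448.09 = 236.21; nΣy² − (Σy)² = 47216.1 − 36519.21 = 10696.89
r = 288.03 / √(236.21 × 10696.89) = 288.03 / 1589.5636 ≈ 0.181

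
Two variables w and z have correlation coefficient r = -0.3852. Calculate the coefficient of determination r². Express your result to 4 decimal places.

r² = (-0.3852)² = 0.1484

0.1484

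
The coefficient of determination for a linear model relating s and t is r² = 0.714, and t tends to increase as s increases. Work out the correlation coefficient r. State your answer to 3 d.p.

|r| = √0.714 = 0.845
The association is positive, so r = 0.845.

0.845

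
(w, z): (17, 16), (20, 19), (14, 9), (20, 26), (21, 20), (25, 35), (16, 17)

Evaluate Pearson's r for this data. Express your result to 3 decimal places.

n = 7, Σw = 133, Σz = 142, Σw² = 2607, Σz² = 3288, Σwz = 2865
nΣwz − ΣwΣz = 20055 − 18886 = 1169
nΣw² − (Σw)² = 18249 − 17689 = 560; nΣz² − (Σz)² = 23016 − 20164 = 2852
r = 1169 / √(560 × 2852) = 1169 / 1263.7721 ≈ 0.925

0.925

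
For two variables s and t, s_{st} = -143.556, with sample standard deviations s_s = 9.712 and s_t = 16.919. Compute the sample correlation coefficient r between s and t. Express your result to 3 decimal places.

-0.874

r = Cov(s,t) / (s_s · s_t) = -143.556 / (9.712 × 16.919)
  = -143.556 / 164.3173 ≈ -0.874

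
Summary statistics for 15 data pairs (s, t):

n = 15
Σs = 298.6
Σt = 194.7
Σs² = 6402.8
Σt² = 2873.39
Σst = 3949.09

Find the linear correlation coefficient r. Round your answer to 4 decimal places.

0.1839

r = (nΣst − ΣsΣt) / √[(nΣs² − (Σs)²)(nΣt² − (Σt)²)]
Numerator: 15×3949.09 − 298.6×194.7 = 1098.93
Denominator: √[(96042 − 89161.96)(43100.85 − 37908.09)] = √[6880.04 × 5192.76] = 5977.1562
r = 1098.93 / 5977.1562 ≈ 0.1839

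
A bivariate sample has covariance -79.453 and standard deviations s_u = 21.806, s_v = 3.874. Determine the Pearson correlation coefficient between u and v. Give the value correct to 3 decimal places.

-0.941

r = Cov(u,v) / (s_u · s_v) = -79.453 / (21.806 × 3.874)
  = -79.453 / 84.4764 ≈ -0.941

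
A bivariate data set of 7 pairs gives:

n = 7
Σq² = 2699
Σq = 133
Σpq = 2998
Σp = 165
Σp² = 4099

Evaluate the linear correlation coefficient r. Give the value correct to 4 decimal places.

-0.7213

r = (nΣpq − ΣpΣq) / √[(nΣp² − (Σp)²)(nΣq² − (Σq)²)]
Numerator: 7×2998 − 165×133 = -959
Denominator: √[(28693 − 27225)(18893 − 17689)] = √[1468 × 1204] = 1329.4630
r = -959 / 1329.4630 ≈ -0.7213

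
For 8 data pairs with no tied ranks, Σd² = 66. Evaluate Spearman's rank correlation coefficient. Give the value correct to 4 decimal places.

ρ = 1 − 6Σd² / [n(n²−1)] = 1 − 6×66 / (8×63)
  = 1 − 396/504 = 1 − 0.78571 ≈ 0.2143

0.2143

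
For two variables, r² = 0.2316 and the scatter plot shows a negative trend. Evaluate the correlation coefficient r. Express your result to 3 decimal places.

|r| = √0.2316 = 0.481
The association is negative, so r = −0.481.

-0.481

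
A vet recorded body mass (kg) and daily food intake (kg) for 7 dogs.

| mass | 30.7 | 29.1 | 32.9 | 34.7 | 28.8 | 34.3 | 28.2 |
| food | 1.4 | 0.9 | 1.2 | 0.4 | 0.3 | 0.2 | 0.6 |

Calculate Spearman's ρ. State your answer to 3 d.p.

-0.143

Rank mass: 4, 3, 5, 7, 2, 6, 1
Rank food: 7, 5, 6, 3, 2, 1, 4
d = rank(mass) − rank(food): -3, -2, -1, 4, 0, 5, -3; Σd² = 64
ρ = 1 − 6Σd² / [n(n²−1)] = 1 − 6×64 / (7×48) = 1 − 384/336 ≈ -0.143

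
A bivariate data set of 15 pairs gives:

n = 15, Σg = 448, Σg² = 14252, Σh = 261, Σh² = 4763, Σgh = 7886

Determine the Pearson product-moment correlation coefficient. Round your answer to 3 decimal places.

0.207

r = (nΣgh − ΣgΣh) / √[(nΣg² − (Σg)²)(nΣh² − (Σh)²)]
Numerator: 15×7886 − 448×261 = 1362
Denominator: √[(213780 − 200704)(71445 − 68121)] = √[13076 × 3324] = 6592.7706
r = 1362 / 6592.7706 ≈ 0.207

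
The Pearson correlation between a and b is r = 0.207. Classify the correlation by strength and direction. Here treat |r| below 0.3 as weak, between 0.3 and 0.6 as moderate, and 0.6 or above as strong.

r = 0.207 > 0 so the relationship is positive.
|r| = 0.207, which falls in the weak range.

weak positive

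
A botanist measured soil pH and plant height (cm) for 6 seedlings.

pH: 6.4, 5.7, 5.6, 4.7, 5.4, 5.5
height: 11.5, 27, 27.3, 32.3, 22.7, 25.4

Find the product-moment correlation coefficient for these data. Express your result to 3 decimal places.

-0.880

n = 6, Σx = 33.3, Σy = 146.2, Σx² = 186.31, Σy² = 3810.28, Σxy = 794.47
nΣxy − ΣxΣy = 4766.82 − 4868.46 = -101.64
nΣx² − (Σx)² = 1117.86 − 1108.89 = 8.97; nΣy² − (Σy)² = 22861.68 − 21374.44 = 1487.24
r = -101.64 / √(8.97 × 1487.24) = -101.64 / 115.5013 ≈ -0.880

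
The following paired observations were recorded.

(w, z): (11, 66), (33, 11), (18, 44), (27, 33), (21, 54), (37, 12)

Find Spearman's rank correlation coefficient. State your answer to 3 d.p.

-0.886

Rank w: 1, 5, 2, 4, 3, 6
Rank z: 6, 1, 4, 3, 5, 2
d = rank(w) − rank(z): -5, 4, -2, 1, -2, 4; Σd² = 66
ρ = 1 − 6Σd² / [n(n²−1)] = 1 − 6×66 / (6×35) = 1 − 396/210 ≈ -0.886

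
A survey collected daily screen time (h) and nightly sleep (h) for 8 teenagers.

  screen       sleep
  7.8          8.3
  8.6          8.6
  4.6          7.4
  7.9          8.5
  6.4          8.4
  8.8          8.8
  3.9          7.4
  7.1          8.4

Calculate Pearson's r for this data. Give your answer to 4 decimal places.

0.9508

n = 8, Σx = 55.1, Σy = 65.8, Σx² = 402.39, Σy² = 543.18, Σxy = 459.59
nΣxy − ΣxΣy = 3676.72 − 3625.58 = 51.14
nΣx² − (Σx)² = 3219.12 − 3036.01 = 183.11; nΣy² − (Σy)² = 4345.44 − 4329.64 = 15.8
r = 51.14 / √(183.11 × 15.8) = 51.14 / 53.7879 ≈ 0.9508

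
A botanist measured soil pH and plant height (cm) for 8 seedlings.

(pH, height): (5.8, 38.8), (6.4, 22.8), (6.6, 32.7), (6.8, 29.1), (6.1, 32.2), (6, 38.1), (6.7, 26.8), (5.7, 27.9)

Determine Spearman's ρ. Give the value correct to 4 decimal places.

-0.3571

Rank pH: 2, 5, 6, 8, 4, 3, 7, 1
Rank height: 8, 1, 6, 4, 5, 7, 2, 3
d = rank(pH) − rank(height): -6, 4, 0, 4, -1, -4, 5, -2; Σd² = 114
ρ = 1 − 6Σd² / [n(n²−1)] = 1 − 6×114 / (8×63) = 1 − 684/504 ≈ -0.3571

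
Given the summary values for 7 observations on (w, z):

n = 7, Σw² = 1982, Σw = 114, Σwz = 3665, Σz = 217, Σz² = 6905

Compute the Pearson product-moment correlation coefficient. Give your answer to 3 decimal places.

0.877

r = (nΣwz − ΣwΣz) / √[(nΣw² − (Σw)²)(nΣz² − (Σz)²)]
Numerator: 7×3665 − 114×217 = 917
Denominator: √[(13874 − 12996)(48335 − 47089)] = √[878 × 1246] = 1045.9388
r = 917 / 1045.9388 ≈ 0.877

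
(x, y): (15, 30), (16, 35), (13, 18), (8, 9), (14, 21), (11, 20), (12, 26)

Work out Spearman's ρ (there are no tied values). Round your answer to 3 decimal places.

Rank x: 6, 7, 4, 1, 5, 2, 3
Rank y: 6, 7, 2, 1, 4, 3, 5
d = rank(x) − rank(y): 0, 0, 2, 0, 1, -1, -2; Σd² = 10
ρ = 1 − 6Σd² / [n(n²−1)] = 1 − 6×10 / (7×48) = 1 − 60/336 ≈ 0.821

0.821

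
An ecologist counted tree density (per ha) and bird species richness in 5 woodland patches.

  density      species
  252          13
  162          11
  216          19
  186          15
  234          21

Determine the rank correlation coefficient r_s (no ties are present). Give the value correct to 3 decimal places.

Rank density: 5, 1, 3, 2, 4
Rank species: 2, 1, 4, 3, 5
d = rank(density) − rank(species): 3, 0, -1, -1, -1; Σd² = 12
ρ = 1 − 6Σd² / [n(n²−1)] = 1 − 6×12 / (5×24) = 1 − 72/120 ≈ 0.400

0.400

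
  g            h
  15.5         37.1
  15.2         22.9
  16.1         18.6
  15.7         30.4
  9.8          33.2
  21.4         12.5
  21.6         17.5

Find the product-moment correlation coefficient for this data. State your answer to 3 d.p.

-0.747

n = 7, Σg = 115.3, Σh = 172.2, Σg² = 1997.55, Σh² = 4735.68, Σgh = 2670.73
nΣgh − ΣgΣh = 18695.11 − 19854.66 = -1159.55
nΣg² − (Σg)² = 13982.85 − 13294.09 = 688.76; nΣh² − (Σh)² = 33149.76 − 29652.84 = 3496.92
r = -1159.55 / √(688.76 × 3496.92) = -1159.55 / 1551.9467 ≈ -0.747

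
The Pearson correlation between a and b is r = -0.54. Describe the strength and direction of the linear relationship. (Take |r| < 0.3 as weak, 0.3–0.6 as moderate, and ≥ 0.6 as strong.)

r = -0.54 < 0 so the relationship is negative.
|r| = 0.54, which falls in the moderate range.

moderate negative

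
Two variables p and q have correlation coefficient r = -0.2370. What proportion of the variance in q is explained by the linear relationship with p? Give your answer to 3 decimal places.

0.056

r² = (-0.2370)² = 0.056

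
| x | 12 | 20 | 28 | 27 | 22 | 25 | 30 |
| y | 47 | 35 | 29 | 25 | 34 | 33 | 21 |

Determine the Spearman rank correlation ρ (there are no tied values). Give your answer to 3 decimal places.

-0.964

Rank x: 1, 2, 6, 5, 3, 4, 7
Rank y: 7, 6, 3, 2, 5, 4, 1
d = rank(x) − rank(y): -6, -4, 3, 3, -2, 0, 6; Σd² = 110
ρ = 1 − 6Σd² / [n(n²−1)] = 1 − 6×110 / (7×48) = 1 − 660/336 ≈ -0.964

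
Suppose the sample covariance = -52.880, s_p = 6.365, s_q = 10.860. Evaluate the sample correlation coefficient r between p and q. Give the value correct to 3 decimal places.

r = Cov(p,q) / (s_p · s_q) = -52.880 / (6.365 × 10.860)
  = -52.880 / 69.1239 ≈ -0.765

-0.765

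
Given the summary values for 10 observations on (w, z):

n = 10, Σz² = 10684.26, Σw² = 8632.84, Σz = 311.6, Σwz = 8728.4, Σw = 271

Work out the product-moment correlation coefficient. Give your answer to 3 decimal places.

0.253

r = (nΣwz − ΣwΣz) / √[(nΣw² − (Σw)²)(nΣz² − (Σz)²)]
Numerator: 10×8728.4 − 271×311.6 = 2840.4
Denominator: √[(86328.4 − 73441)(106842.6 − 97094.56)] = √[12887.4 × 9748.04] = 11208.3402
r = 2840.4 / 11208.3402 ≈ 0.253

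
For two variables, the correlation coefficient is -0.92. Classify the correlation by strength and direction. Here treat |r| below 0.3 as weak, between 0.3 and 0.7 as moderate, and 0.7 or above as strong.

r = -0.92 < 0 so the relationship is negative.
|r| = 0.92, which falls in the strong range.

strong negative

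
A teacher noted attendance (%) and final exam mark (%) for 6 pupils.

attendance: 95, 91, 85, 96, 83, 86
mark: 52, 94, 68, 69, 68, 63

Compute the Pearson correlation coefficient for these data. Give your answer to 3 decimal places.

-0.064

n = 6, Σx = 536, Σy = 414, Σx² = 48032, Σy² = 29518, Σxy = 36960
nΣxy − ΣxΣy = 221760 − 221904 = -144
nΣx² − (Σx)² = 288192 − 287296 = 896; nΣy² − (Σy)² = 177108 − 171396 = 5712
r = -144 / √(896 × 5712) = -144 / 2262.2891 ≈ -0.064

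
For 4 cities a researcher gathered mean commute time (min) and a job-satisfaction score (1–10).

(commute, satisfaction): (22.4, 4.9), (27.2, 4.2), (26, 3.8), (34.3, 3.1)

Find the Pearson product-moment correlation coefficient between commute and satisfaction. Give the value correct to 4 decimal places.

n = 4, Σx = 109.9, Σy = 16, Σx² = 3094.09, Σy² = 65.7, Σxy = 429.13
nΣxy − ΣxΣy = 1716.52 − 1758.4 = -41.88
nΣx² − (Σx)² = 12376.36 − 12078.01 = 298.35; nΣy² − (Σy)² = 262.8 − 256 = 6.8
r = -41.88 / √(298.35 × 6.8) = -41.88 / 45.0420 ≈ -0.9298

-0.9298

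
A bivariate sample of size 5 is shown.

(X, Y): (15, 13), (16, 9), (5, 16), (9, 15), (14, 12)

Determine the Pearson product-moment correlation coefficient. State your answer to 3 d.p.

n = 5, ΣX = 59, ΣY = 65, ΣX² = 783, ΣY² = 875, ΣXY = 722
nΣXY − ΣXΣY = 3610 − 3835 = -225
nΣX² − (ΣX)² = 3915 − 3481 = 434; nΣY² − (ΣY)² = 4375 − 4225 = 150
r = -225 / √(434 × 150) = -225 / 255.1470 ≈ -0.882

-0.882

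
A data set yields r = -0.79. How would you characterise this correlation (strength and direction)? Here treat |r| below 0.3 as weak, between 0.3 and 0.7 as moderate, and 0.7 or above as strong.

r = -0.79 < 0 so the relationship is negative.
|r| = 0.79, which falls in the strong range.

strong negative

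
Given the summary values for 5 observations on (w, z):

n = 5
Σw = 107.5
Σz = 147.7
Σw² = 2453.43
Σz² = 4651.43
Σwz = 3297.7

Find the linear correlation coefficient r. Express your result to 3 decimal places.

r = (nΣwz − ΣwΣz) / √[(nΣw² − (Σw)²)(nΣz² − (Σz)²)]
Numerator: 5×3297.7 − 107.5×147.7 = 610.75
Denominator: √[(12267.15 − 11556.25)(23257.15 − 21815.29)] = √[710.9 × 1441.86] = 1012.4319
r = 610.75 / 1012.4319 ≈ 0.603

0.603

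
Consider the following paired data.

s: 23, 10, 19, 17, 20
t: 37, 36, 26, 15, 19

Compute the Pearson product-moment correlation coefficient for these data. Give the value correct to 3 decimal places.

n = 5, Σs = 89, Σt = 133, Σs² = 1679, Σt² = 3927, Σst = 2340
nΣst − ΣsΣt = 11700 − 11837 = -137
nΣs² − (Σs)² = 8395 − 7921 = 474; nΣt² − (Σt)² = 19635 − 17689 = 1946
r = -137 / √(474 × 1946) = -137 / 960.4187 ≈ -0.143

-0.143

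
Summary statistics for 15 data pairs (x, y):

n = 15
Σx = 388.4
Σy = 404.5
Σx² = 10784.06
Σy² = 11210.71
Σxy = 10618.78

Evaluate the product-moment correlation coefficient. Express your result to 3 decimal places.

r = (nΣxy − ΣxΣy) / √[(nΣx² − (Σx)²)(nΣy² − (Σy)²)]
Numerator: 15×10618.78 − 388.4×404.5 = 2173.9
Denominator: √[(161760.9 − 150854.56)(168160.65 − 163620.25)] = √[10906.34 × 4540.4] = 7036.9842
r = 2173.9 / 7036.9842 ≈ 0.309

0.309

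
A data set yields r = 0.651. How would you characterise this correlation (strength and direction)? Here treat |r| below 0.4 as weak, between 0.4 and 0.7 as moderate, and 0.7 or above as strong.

r = 0.651 > 0 so the relationship is positive.
|r| = 0.651, which falls in the moderate range.

moderate positive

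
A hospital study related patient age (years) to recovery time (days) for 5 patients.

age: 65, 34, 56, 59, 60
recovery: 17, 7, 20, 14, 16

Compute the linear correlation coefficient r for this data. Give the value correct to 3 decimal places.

n = 5, Σx = 274, Σy = 74, Σx² = 15598, Σy² = 1190, Σxy = 4249
nΣxy − ΣxΣy = 21245 − 20276 = 969
nΣx² − (Σx)² = 77990 − 75076 = 2914; nΣy² − (Σy)² = 5950 − 5476 = 474
r = 969 / √(2914 × 474) = 969 / 1175.2600 ≈ 0.824

0.824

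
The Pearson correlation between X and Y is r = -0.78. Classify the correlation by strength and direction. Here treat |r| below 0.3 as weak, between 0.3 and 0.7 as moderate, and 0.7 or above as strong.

strong negative

r = -0.78 < 0 so the relationship is negative.
|r| = 0.78, which falls in the strong range.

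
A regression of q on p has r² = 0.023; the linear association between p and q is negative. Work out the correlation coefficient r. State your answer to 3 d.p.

|r| = √0.023 = 0.152
The association is negative, so r = −0.152.

-0.152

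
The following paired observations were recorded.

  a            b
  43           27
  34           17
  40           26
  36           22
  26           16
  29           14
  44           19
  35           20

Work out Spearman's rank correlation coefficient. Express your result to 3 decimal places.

Rank a: 7, 3, 6, 5, 1, 2, 8, 4
Rank b: 8, 3, 7, 6, 2, 1, 4, 5
d = rank(a) − rank(b): -1, 0, -1, -1, -1, 1, 4, -1; Σd² = 22
ρ = 1 − 6Σd² / [n(n²−1)] = 1 − 6×22 / (8×63) = 1 − 132/504 ≈ 0.738

0.738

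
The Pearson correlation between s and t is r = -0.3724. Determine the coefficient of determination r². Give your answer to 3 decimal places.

r² = (-0.3724)² = 0.139

0.139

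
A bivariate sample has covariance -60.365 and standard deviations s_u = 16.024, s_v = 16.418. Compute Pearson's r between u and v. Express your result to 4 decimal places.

-0.2295

r = Cov(u,v) / (s_u · s_v) = -60.365 / (16.024 × 16.418)
  = -60.365 / 263.0820 ≈ -0.2295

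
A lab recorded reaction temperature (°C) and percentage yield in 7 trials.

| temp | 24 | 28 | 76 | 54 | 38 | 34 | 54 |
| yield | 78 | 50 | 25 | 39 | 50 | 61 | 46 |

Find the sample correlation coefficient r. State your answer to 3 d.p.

-0.884

n = 7, Σx = 308, Σy = 349, Σx² = 15568, Σy² = 19067, Σxy = 13736
nΣxy − ΣxΣy = 96152 − 107492 = -11340
nΣx² − (Σx)² = 108976 − 94864 = 14112; nΣy² − (Σy)² = 133469 − 121801 = 11668
r = -11340 / √(14112 × 11668) = -11340 / 12831.9451 ≈ -0.884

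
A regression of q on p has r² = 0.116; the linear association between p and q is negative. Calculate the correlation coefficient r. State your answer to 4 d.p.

|r| = √0.116 = 0.3406
The association is negative, so r = −0.3406.

-0.3406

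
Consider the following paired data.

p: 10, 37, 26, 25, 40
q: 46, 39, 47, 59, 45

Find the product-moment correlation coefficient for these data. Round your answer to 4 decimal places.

-0.3287

n = 5, Σp = 138, Σq = 236, Σp² = 4370, Σq² = 11352, Σpq = 6400
nΣpq − ΣpΣq = 32000 − 32568 = -568
nΣp² − (Σp)² = 21850 − 19044 = 2806; nΣq² − (Σq)² = 56760 − 55696 = 1064
r = -568 / √(2806 × 1064) = -568 / 1727.8843 ≈ -0.3287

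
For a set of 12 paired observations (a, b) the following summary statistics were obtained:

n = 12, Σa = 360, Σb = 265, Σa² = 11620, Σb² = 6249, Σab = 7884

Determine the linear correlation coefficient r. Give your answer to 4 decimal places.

r = (nΣab − ΣaΣb) / √[(nΣa² − (Σa)²)(nΣb² − (Σb)²)]
Numerator: 12×7884 − 360×265 = -792
Denominator: √[(139440 − 129600)(74988 − 70225)] = √[9840 × 4763] = 6846.0149
r = -792 / 6846.0149 ≈ -0.1157

-0.1157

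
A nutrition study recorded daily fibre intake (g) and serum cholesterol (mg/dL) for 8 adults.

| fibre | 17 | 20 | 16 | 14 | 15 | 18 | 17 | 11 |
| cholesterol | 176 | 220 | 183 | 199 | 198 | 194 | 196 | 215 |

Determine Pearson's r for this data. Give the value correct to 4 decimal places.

-0.1109

n = 8, Σx = 128, Σy = 1581, Σx² = 2100, Σy² = 313947, Σxy = 25265
nΣxy − ΣxΣy = 202120 − 202368 = -248
nΣx² − (Σx)² = 16800 − 16384 = 416; nΣy² − (Σy)² = 2511576 − 2499561 = 12015
r = -248 / √(416 × 12015) = -248 / 2235.6744 ≈ -0.1109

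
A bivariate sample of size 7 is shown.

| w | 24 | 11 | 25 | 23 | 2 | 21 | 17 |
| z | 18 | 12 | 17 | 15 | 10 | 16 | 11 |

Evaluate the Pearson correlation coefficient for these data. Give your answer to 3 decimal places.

0.870

n = 7, Σw = 123, Σz = 99, Σw² = 2585, Σz² = 1459, Σwz = 1877
nΣwz − ΣwΣz = 13139 − 12177 = 962
nΣw² − (Σw)² = 18095 − 15129 = 2966; nΣz² − (Σz)² = 10213 − 9801 = 412
r = 962 / √(2966 × 412) = 962 / 1105.4375 ≈ 0.870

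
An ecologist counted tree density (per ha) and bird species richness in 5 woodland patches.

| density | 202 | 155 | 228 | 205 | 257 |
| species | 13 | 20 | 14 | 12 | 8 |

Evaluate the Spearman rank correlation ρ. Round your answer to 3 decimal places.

Rank density: 2, 1, 4, 3, 5
Rank species: 3, 5, 4, 2, 1
d = rank(density) − rank(species): -1, -4, 0, 1, 4; Σd² = 34
ρ = 1 − 6Σd² / [n(n²−1)] = 1 − 6×34 / (5×24) = 1 − 204/120 ≈ -0.700

-0.700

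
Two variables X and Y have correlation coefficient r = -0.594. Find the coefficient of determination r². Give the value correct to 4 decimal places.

r² = (-0.594)² = 0.3528

0.3528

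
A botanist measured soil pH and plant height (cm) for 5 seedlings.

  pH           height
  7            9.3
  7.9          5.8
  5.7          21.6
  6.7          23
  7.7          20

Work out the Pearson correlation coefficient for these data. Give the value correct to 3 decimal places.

n = 5, Σx = 35, Σy = 79.7, Σx² = 248.08, Σy² = 1515.69, Σxy = 542.14
nΣxy − ΣxΣy = 2710.7 − 2789.5 = -78.8
nΣx² − (Σx)² = 1240.4 − 1225 = 15.4; nΣy² − (Σy)² = 7578.45 − 6352.09 = 1226.36
r = -78.8 / √(15.4 × 1226.36) = -78.8 / 137.4261 ≈ -0.573

-0.573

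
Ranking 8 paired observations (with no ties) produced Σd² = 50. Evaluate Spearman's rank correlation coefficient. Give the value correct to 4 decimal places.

0.4048

ρ = 1 − 6Σd² / [n(n²−1)] = 1 − 6×50 / (8×63)
  = 1 − 300/504 = 1 − 0.59524 ≈ 0.4048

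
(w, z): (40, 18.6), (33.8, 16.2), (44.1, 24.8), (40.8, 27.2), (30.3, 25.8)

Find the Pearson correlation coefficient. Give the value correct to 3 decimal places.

0.189

n = 5, Σw = 189, Σz = 112.6, Σw² = 7269.98, Σz² = 2628.92, Σwz = 4276.74
nΣwz − ΣwΣz = 21383.7 − 21281.4 = 102.3
nΣw² − (Σw)² = 36349.9 − 35721 = 628.9; nΣz² − (Σz)² = 13144.6 − 12678.76 = 465.84
r = 102.3 / √(628.9 × 465.84) = 102.3 / 541.2641 ≈ 0.189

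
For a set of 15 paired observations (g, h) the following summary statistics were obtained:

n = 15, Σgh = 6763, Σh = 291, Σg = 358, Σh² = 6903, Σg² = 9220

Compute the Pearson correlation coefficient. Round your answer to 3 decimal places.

-0.198

r = (nΣgh − ΣgΣh) / √[(nΣg² − (Σg)²)(nΣh² − (Σh)²)]
Numerator: 15×6763 − 358×291 = -2733
Denominator: √[(138300 − 128164)(103545 − 84681)] = √[10136 × 18864] = 13827.7078
r = -2733 / 13827.7078 ≈ -0.198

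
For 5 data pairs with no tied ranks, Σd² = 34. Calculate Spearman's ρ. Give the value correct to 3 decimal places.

-0.700

ρ = 1 − 6Σd² / [n(n²−1)] = 1 − 6×34 / (5×24)
  = 1 − 204/120 = 1 − 1.7000 ≈ -0.700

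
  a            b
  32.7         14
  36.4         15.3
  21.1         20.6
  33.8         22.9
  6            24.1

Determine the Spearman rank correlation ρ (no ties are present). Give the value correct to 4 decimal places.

Rank a: 3, 5, 2, 4, 1
Rank b: 1, 2, 3, 4, 5
d = rank(a) − rank(b): 2, 3, -1, 0, -4; Σd² = 30
ρ = 1 − 6Σd² / [n(n²−1)] = 1 − 6×30 / (5×24) = 1 − 180/120 ≈ -0.5000

-0.5000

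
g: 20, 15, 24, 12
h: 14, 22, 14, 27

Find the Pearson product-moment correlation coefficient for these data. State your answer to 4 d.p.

-0.9486

n = 4, Σg = 71, Σh = 77, Σg² = 1345, Σh² = 1605, Σgh = 1270
nΣgh − ΣgΣh = 5080 − 5467 = -387
nΣg² − (Σg)² = 5380 − 5041 = 339; nΣh² − (Σh)² = 6420 − 5929 = 491
r = -387 / √(339 × 491) = -387 / 407.9816 ≈ -0.9486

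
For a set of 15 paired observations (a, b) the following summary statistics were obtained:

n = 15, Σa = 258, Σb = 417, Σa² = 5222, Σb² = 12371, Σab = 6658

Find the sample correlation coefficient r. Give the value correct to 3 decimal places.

r = (nΣab − ΣaΣb) / √[(nΣa² − (Σa)²)(nΣb² − (Σb)²)]
Numerator: 15×6658 − 258×417 = -7716
Denominator: √[(78330 − 66564)(185565 − 173889)] = √[11766 × 11676] = 11720.9136
r = -7716 / 11720.9136 ≈ -0.658

-0.658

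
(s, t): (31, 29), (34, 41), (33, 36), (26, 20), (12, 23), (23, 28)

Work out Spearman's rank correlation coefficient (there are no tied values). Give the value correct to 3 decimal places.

Rank s: 4, 6, 5, 3, 1, 2
Rank t: 4, 6, 5, 1, 2, 3
d = rank(s) − rank(t): 0, 0, 0, 2, -1, -1; Σd² = 6
ρ = 1 − 6Σd² / [n(n²−1)] = 1 − 6×6 / (6×35) = 1 − 36/210 ≈ 0.829

0.829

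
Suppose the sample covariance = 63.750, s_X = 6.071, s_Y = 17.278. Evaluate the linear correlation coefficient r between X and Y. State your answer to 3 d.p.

0.608

r = Cov(X,Y) / (s_X · s_Y) = 63.750 / (6.071 × 17.278)
  = 63.750 / 104.8947 ≈ 0.608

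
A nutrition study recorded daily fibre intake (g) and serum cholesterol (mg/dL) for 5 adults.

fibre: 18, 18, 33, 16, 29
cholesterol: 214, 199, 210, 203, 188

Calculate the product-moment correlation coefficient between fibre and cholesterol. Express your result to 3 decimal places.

-0.178

n = 5, Σx = 114, Σy = 1014, Σx² = 2834, Σy² = 206050, Σxy = 23064
nΣxy − ΣxΣy = 115320 − 115596 = -276
nΣx² − (Σx)² = 14170 − 12996 = 1174; nΣy² − (Σy)² = 1030250 − 1028196 = 2054
r = -276 / √(1174 × 2054) = -276 / 1552.8670 ≈ -0.178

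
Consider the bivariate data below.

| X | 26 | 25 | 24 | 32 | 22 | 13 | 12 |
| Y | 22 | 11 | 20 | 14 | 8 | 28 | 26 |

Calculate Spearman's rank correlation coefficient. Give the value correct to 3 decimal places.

Rank X: 6, 5, 4, 7, 3, 2, 1
Rank Y: 5, 2, 4, 3, 1, 7, 6
d = rank(X) − rank(Y): 1, 3, 0, 4, 2, -5, -5; Σd² = 80
ρ = 1 − 6Σd² / [n(n²−1)] = 1 − 6×80 / (7×48) = 1 − 480/336 ≈ -0.429

-0.429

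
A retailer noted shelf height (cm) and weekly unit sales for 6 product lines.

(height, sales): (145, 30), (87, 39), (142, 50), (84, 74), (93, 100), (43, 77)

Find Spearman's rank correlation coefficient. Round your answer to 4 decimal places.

-0.5429

Rank height: 6, 3, 5, 2, 4, 1
Rank sales: 1, 2, 3, 4, 6, 5
d = rank(height) − rank(sales): 5, 1, 2, -2, -2, -4; Σd² = 54
ρ = 1 − 6Σd² / [n(n²−1)] = 1 − 6×54 / (6×35) = 1 − 324/210 ≈ -0.5429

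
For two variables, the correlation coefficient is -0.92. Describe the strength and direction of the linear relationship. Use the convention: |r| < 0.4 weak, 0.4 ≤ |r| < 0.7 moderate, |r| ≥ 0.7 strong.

strong negative

r = -0.92 < 0 so the relationship is negative.
|r| = 0.92, which falls in the strong range.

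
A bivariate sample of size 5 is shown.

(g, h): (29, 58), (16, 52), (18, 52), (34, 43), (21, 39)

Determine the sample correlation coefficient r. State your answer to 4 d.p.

n = 5, Σg = 118, Σh = 244, Σg² = 3018, Σh² = 12142, Σgh = 5731
nΣgh − ΣgΣh = 28655 − 28792 = -137
nΣg² − (Σg)² = 15090 − 13924 = 1166; nΣh² − (Σh)² = 60710 − 59536 = 1174
r = -137 / √(1166 × 1174) = -137 / 1169.9932 ≈ -0.1171

-0.1171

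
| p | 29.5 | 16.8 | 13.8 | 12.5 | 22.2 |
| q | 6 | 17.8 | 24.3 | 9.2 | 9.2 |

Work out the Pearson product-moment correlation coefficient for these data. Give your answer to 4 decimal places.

n = 5, Σp = 94.8, Σq = 66.5, Σp² = 1992.02, Σq² = 1112.61, Σpq = 1130.62
nΣpq − ΣpΣq = 5653.1 − 6304.2 = -651.1
nΣp² − (Σp)² = 9960.1 − 8987.04 = 973.06; nΣq² − (Σq)² = 5563.05 − 4422.25 = 1140.8
r = -651.1 / √(973.06 × 1140.8) = -651.1 / 1053.5971 ≈ -0.6180

-0.6180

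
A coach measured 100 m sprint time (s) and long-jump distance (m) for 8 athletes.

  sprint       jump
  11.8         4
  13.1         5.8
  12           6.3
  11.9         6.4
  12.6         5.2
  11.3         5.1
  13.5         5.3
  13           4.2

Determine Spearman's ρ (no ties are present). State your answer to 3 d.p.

0.214

Rank sprint: 2, 7, 4, 3, 5, 1, 8, 6
Rank jump: 1, 6, 7, 8, 4, 3, 5, 2
d = rank(sprint) − rank(jump): 1, 1, -3, -5, 1, -2, 3, 4; Σd² = 66
ρ = 1 − 6Σd² / [n(n²−1)] = 1 − 6×66 / (8×63) = 1 − 396/504 ≈ 0.214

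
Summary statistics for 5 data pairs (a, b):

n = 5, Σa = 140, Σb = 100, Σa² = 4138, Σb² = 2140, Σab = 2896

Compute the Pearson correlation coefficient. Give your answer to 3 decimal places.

0.550

r = (nΣab − ΣaΣb) / √[(nΣa² − (Σa)²)(nΣb² − (Σb)²)]
Numerator: 5×2896 − 140×100 = 480
Denominator: √[(20690 − 19600)(10700 − 10000)] = √[1090 × 700] = 873.4987
r = 480 / 873.4987 ≈ 0.550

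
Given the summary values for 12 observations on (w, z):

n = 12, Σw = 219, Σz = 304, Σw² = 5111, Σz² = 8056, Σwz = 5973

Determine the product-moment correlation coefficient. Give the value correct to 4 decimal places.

0.6761

r = (nΣwz − ΣwΣz) / √[(nΣw² − (Σw)²)(nΣz² − (Σz)²)]
Numerator: 12×5973 − 219×304 = 5100
Denominator: √[(61332 − 47961)(96672 − 92416)] = √[13371 × 4256] = 7543.6713
r = 5100 / 7543.6713 ≈ 0.6761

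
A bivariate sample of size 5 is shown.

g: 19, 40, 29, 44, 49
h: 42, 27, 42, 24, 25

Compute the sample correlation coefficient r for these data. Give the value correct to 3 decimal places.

n = 5, Σg = 181, Σh = 160, Σg² = 7139, Σh² = 5458, Σgh = 5377
nΣgh − ΣgΣh = 26885 − 28960 = -2075
nΣg² − (Σg)² = 35695 − 32761 = 2934; nΣh² − (Σh)² = 27290 − 25600 = 1690
r = -2075 / √(2934 × 1690) = -2075 / 2226.7600 ≈ -0.932

-0.932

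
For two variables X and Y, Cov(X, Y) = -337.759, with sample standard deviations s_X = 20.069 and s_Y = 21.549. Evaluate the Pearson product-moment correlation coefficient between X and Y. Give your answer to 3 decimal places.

-0.781

r = Cov(X,Y) / (s_X · s_Y) = -337.759 / (20.069 × 21.549)
  = -337.759 / 432.4669 ≈ -0.781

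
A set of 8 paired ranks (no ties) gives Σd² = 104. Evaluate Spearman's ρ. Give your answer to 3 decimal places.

-0.238

ρ = 1 − 6Σd² / [n(n²−1)] = 1 − 6×104 / (8×63)
  = 1 − 624/504 = 1 − 1.2381 ≈ -0.238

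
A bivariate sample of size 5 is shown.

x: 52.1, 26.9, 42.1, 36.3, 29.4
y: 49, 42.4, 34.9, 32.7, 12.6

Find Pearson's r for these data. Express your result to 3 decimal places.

n = 5, Σx = 186.8, Σy = 171.6, Σx² = 7392.48, Σy² = 6644.82, Σxy = 6720.2
nΣxy − ΣxΣy = 33601 − 32054.88 = 1546.12
nΣx² − (Σx)² = 36962.4 − 34894.24 = 2068.16; nΣy² − (Σy)² = 33224.1 − 29446.56 = 3777.54
r = 1546.12 / √(2068.16 × 3777.54) = 1546.12 / 2795.0952 ≈ 0.553

0.553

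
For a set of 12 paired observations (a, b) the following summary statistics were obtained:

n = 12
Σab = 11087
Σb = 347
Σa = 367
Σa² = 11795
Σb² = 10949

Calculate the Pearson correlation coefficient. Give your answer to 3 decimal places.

r = (nΣab − ΣaΣb) / √[(nΣa² − (Σa)²)(nΣb² − (Σb)²)]
Numerator: 12×11087 − 367×347 = 5695
Denominator: √[(141540 − 134689)(131388 − 120409)] = √[6851 × 10979] = 8672.7809
r = 5695 / 8672.7809 ≈ 0.657

0.657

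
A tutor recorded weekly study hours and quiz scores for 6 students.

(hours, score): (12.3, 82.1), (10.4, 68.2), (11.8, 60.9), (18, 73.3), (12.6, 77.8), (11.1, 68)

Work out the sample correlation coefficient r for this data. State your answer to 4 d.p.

n = 6, Σx = 76.2, Σy = 430.3, Σx² = 1004.66, Σy² = 31150.19, Σxy = 5492.21
nΣxy − ΣxΣy = 32953.26 − 32788.86 = 164.4
nΣx² − (Σx)² = 6027.96 − 5806.44 = 221.52; nΣy² − (Σy)² = 186901.14 − 185158.09 = 1743.05
r = 164.4 / √(221.52 × 1743.05) = 164.4 / 621.3859 ≈ 0.2646

0.2646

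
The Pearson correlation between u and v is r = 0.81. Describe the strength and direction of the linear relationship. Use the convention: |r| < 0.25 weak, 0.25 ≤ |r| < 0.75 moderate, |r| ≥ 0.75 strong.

r = 0.81 > 0 so the relationship is positive.
|r| = 0.81, which falls in the strong range.

strong positive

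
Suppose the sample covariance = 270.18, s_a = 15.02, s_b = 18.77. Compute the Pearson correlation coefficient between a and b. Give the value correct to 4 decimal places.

0.9583

r = Cov(a,b) / (s_a · s_b) = 270.18 / (15.02 × 18.77)
  = 270.18 / 281.9254 ≈ 0.9583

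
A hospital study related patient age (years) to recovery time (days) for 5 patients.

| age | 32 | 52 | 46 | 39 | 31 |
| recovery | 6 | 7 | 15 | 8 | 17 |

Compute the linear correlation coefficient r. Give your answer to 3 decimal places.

n = 5, Σx = 200, Σy = 53, Σx² = 8326, Σy² = 663, Σxy = 2085
nΣxy − ΣxΣy = 10425 − 10600 = -175
nΣx² − (Σx)² = 41630 − 40000 = 1630; nΣy² − (Σy)² = 3315 − 2809 = 506
r = -175 / √(1630 × 506) = -175 / 908.1740 ≈ -0.193

-0.193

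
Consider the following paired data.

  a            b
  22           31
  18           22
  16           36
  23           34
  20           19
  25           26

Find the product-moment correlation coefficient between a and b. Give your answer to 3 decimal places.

-0.053

n = 6, Σa = 124, Σb = 168, Σa² = 2618, Σb² = 4934, Σab = 3466
nΣab − ΣaΣb = 20796 − 20832 = -36
nΣa² − (Σa)² = 15708 − 15376 = 332; nΣb² − (Σb)² = 29604 − 28224 = 1380
r = -36 / √(332 × 1380) = -36 / 676.8752 ≈ -0.053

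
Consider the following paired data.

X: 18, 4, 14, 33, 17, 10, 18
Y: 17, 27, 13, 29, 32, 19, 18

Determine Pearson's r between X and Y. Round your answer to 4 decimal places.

n = 7, ΣX = 114, ΣY = 155, ΣX² = 2338, ΣY² = 3737, ΣXY = 2611
nΣXY − ΣXΣY = 18277 − 17670 = 607
nΣX² − (ΣX)² = 16366 − 12996 = 3370; nΣY² − (ΣY)² = 26159 − 24025 = 2134
r = 607 / √(3370 × 2134) = 607 / 2681.7121 ≈ 0.2263

0.2263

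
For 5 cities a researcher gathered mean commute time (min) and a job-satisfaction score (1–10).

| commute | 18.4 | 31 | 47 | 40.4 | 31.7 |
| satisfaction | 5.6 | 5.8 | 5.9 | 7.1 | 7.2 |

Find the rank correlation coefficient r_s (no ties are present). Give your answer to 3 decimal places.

0.600

Rank commute: 1, 2, 5, 4, 3
Rank satisfaction: 1, 2, 3, 4, 5
d = rank(commute) − rank(satisfaction): 0, 0, 2, 0, -2; Σd² = 8
ρ = 1 − 6Σd² / [n(n²−1)] = 1 − 6×8 / (5×24) = 1 − 48/120 ≈ 0.600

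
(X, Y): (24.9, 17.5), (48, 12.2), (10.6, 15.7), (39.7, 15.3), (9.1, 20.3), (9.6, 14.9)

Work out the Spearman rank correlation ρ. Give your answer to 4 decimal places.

-0.6000

Rank X: 4, 6, 3, 5, 1, 2
Rank Y: 5, 1, 4, 3, 6, 2
d = rank(X) − rank(Y): -1, 5, -1, 2, -5, 0; Σd² = 56
ρ = 1 − 6Σd² / [n(n²−1)] = 1 − 6×56 / (6×35) = 1 − 336/210 ≈ -0.6000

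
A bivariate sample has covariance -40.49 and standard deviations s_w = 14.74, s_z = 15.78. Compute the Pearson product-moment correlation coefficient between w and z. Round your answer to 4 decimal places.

r = Cov(w,z) / (s_w · s_z) = -40.49 / (14.74 × 15.78)
  = -40.49 / 232.5972 ≈ -0.1741

-0.1741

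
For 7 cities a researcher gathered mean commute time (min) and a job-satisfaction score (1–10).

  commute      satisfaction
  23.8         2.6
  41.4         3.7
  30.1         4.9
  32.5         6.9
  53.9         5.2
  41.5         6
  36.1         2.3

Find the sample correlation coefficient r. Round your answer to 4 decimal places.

0.2844

n = 7, Σx = 259.3, Σy = 31.6, Σx² = 10173.33, Σy² = 160.4, Σxy = 1199.11
nΣxy − ΣxΣy = 8393.77 − 8193.88 = 199.89
nΣx² − (Σx)² = 71213.31 − 67236.49 = 3976.82; nΣy² − (Σy)² = 1122.8 − 998.56 = 124.24
r = 199.89 / √(3976.82 × 124.24) = 199.89 / 702.9083 ≈ 0.2844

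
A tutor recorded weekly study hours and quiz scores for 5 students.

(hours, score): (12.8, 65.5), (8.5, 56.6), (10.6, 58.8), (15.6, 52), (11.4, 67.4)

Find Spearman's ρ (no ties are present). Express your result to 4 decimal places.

Rank hours: 4, 1, 2, 5, 3
Rank score: 4, 2, 3, 1, 5
d = rank(hours) − rank(score): 0, -1, -1, 4, -2; Σd² = 22
ρ = 1 − 6Σd² / [n(n²−1)] = 1 − 6×22 / (5×24) = 1 − 132/120 ≈ -0.1000

-0.1000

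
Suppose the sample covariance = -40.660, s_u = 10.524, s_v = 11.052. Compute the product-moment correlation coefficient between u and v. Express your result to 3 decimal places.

r = Cov(u,v) / (s_u · s_v) = -40.660 / (10.524 × 11.052)
  = -40.660 / 116.3112 ≈ -0.350

-0.350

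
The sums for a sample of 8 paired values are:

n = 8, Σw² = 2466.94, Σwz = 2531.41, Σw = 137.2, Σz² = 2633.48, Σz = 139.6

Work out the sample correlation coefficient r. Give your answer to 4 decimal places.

0.9151

r = (nΣwz − ΣwΣz) / √[(nΣw² − (Σw)²)(nΣz² − (Σz)²)]
Numerator: 8×2531.41 − 137.2×139.6 = 1098.16
Denominator: √[(19735.52 − 18823.84)(21067.84 − 19488.16)] = √[911.68 × 1579.68] = 1200.0678
r = 1098.16 / 1200.0678 ≈ 0.9151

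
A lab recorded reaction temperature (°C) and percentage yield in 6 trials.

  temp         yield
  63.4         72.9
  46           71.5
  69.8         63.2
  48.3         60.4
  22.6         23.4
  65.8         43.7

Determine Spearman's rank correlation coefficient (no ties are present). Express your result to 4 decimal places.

Rank temp: 4, 2, 6, 3, 1, 5
Rank yield: 6, 5, 4, 3, 1, 2
d = rank(temp) − rank(yield): -2, -3, 2, 0, 0, 3; Σd² = 26
ρ = 1 − 6Σd² / [n(n²−1)] = 1 − 6×26 / (6×35) = 1 − 156/210 ≈ 0.2571

0.2571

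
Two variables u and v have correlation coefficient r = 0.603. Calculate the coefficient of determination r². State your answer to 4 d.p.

r² = (0.603)² = 0.3636

0.3636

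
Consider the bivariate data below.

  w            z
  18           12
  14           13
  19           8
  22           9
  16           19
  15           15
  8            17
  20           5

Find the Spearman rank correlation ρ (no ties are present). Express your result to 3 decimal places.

Rank w: 5, 2, 6, 8, 4, 3, 1, 7
Rank z: 4, 5, 2, 3, 8, 6, 7, 1
d = rank(w) − rank(z): 1, -3, 4, 5, -4, -3, -6, 6; Σd² = 148
ρ = 1 − 6Σd² / [n(n²−1)] = 1 − 6×148 / (8×63) = 1 − 888/504 ≈ -0.762

-0.762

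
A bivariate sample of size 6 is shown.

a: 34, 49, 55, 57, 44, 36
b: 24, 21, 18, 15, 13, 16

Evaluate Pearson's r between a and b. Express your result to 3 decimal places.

-0.339

n = 6, Σa = 275, Σb = 107, Σa² = 13063, Σb² = 1991, Σab = 4838
nΣab − ΣaΣb = 29028 − 29425 = -397
nΣa² − (Σa)² = 78378 − 75625 = 2753; nΣb² − (Σb)² = 11946 − 11449 = 497
r = -397 / √(2753 × 497) = -397 / 1169.7183 ≈ -0.339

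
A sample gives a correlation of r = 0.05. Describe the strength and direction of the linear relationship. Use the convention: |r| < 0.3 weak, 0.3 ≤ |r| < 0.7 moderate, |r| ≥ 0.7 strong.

r = 0.05 > 0 so the relationship is positive.
|r| = 0.05, which falls in the weak range.

weak positive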